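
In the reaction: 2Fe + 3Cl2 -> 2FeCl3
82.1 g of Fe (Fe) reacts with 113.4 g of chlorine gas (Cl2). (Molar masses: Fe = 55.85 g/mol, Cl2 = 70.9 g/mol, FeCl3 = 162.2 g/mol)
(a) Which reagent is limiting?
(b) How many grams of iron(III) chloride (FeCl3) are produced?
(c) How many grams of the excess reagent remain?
(a) Cl2, (b) 173 g, (c) 22.55 g

Moles of Fe = 82.1 g ÷ 55.85 g/mol = 1.47001 mol
Moles of Cl2 = 113.4 g ÷ 70.9 g/mol = 1.59944 mol
Moles ÷ coefficient: Fe: 1.47001/2 = 0.735, Cl2: 1.59944/3 = 0.5331
(a) Cl2 has the smaller value, so Cl2 is the limiting reagent.
(b) Moles of FeCl3 = 1.59944 mol Cl2 × (2/3) = 1.06629 mol; mass = 1.06629 mol × 162.2 g/mol = 173 g
(c) Fe consumed = 1.59944 × (2/3) = 1.06629 mol; remaining = 1.47001 − 1.06629 = 0.403718 mol; mass = 0.403718 mol × 55.85 g/mol = 22.55 g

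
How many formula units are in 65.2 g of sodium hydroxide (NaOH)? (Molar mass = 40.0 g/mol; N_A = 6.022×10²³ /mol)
Moles = 65.2 g ÷ 40.0 g/mol = 1.63 mol
Formula units = 1.63 mol × 6.022×10²³ /mol = 9.816e+23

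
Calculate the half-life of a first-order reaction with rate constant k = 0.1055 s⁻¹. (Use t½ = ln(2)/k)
6.57 s

t½ = ln(2)/k = 0.6931/0.1055 = 6.57 s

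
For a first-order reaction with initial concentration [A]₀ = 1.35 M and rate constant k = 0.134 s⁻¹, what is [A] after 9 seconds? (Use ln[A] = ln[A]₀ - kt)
0.4042 M

ln[A] = ln[A]₀ - k·t = ln(1.35) - (0.134)·(9) = 0.3001 - 1.2060 = -0.9059
[A] = e^(-0.9059) = 0.4042 M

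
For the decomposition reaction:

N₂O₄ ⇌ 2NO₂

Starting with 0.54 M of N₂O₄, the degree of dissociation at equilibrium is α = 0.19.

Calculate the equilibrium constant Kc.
K_c = 0.0963

x = α·[A]₀ = 0.19 × 0.54 = 0.1026 M dissociated.
At eq: [N₂O₄] = 0.54 − 0.1026 = 0.4374 M; [NO₂] = 2x = 0.2052 M.
Kc = [NO₂]²/[N₂O₄] = (0.2052)²/0.4374 = 0.09627.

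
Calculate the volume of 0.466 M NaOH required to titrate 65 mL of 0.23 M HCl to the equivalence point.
V_{base} = 32.1 mL

At equivalence: moles acid = moles base.
moles HCl = 0.23 M × 0.065 L = 0.01495 mol
V_NaOH = 0.01495 mol ÷ 0.466 M = 0.03208 L = 32.1 mL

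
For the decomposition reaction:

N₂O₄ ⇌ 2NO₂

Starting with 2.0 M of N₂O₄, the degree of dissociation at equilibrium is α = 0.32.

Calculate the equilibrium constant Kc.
K_c = 1.2047

x = α·[A]₀ = 0.32 × 2.0 = 0.64 M dissociated.
At eq: [N₂O₄] = 2.0 − 0.64 = 1.36 M; [NO₂] = 2x = 1.28 M.
Kc = [NO₂]²/[N₂O₄] = (1.28)²/1.36 = 1.205.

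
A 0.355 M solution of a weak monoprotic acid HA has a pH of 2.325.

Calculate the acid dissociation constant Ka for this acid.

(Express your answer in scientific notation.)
K_a = 6.39e-05

[H⁺] = 10^(−pH) = 10^(−2.325) = 4.732e-03 M. For HA ⇌ H⁺ + A⁻, Ka = x²/(C − x) = (4.732e-03)²/(0.355 − 4.732e-03) = 6.39e-05.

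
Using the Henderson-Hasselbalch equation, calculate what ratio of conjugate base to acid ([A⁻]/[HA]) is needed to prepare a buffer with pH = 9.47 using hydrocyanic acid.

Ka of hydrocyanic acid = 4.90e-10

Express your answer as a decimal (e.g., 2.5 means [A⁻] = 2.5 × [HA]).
[A⁻]/[HA] = 1.446

pKa = −log(4.90e-10) = 9.3098. pH = pKa + log([A⁻]/[HA]). 9.47 = 9.3098 + log(ratio). log(ratio) = 9.47 − 9.3098 = 0.1602. ratio = 10^(0.1602) = 1.446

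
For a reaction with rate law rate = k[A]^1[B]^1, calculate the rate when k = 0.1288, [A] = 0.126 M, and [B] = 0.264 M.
0.004284 M/s

rate = k·[A]^1·[B]^1 = 0.1288·(0.126)^1·(0.264)^1 = 0.1288·0.126·0.264 = 0.004284 M/s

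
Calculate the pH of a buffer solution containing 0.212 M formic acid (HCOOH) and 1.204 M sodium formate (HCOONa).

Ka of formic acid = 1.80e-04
pH = 4.50

pKa = -log(1.80e-04) = 3.74. pH = pKa + log([A⁻]/[HA]) = 3.74 + log(1.204/0.212)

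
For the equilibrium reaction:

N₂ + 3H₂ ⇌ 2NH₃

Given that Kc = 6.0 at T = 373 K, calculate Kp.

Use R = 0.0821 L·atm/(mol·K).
K_p = 0.0064

Δn = (moles gaseous products) − (moles gaseous reactants) = -2
T = 373 K; RT = 0.0821 × 373 = 30.6233
Kp = Kc·(RT)^Δn = 6.0 × (30.6233)^-2 = 6.0 × 0.00106634 = 0.0064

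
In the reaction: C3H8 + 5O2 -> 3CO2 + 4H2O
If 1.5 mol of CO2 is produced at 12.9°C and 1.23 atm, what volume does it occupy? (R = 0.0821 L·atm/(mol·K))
T = 12.9°C + 273.15 = 286.05 K
V = nRT/P = (1.5 × 0.0821 × 286.05) / 1.23
V = 28.64 L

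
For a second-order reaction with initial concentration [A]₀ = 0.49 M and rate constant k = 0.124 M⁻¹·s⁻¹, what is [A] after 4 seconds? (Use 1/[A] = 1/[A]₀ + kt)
0.3942 M

1/[A] = 1/[A]₀ + k·t = 1/0.49 + (0.124)·(4) = 2.0408 + 0.4960 = 2.5368
[A] = 1/2.5368 = 0.3942 M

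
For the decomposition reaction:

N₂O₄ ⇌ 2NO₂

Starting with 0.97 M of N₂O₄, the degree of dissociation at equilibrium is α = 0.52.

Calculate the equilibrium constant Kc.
K_c = 2.1857

x = α·[A]₀ = 0.52 × 0.97 = 0.5044 M dissociated.
At eq: [N₂O₄] = 0.97 − 0.5044 = 0.4656 M; [NO₂] = 2x = 1.009 M.
Kc = [NO₂]²/[N₂O₄] = (1.009)²/0.4656 = 2.186.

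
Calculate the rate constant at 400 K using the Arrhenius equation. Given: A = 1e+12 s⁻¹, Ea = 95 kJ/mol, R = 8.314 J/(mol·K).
3.92e-01 s⁻¹

k = A·exp(-Ea/(R·T)) = 1e+12·exp(-95000/(8.314·400)) = 1e+12·exp(-28.5663) = 1e+12·3.9249e-13 = 3.92e-01 s⁻¹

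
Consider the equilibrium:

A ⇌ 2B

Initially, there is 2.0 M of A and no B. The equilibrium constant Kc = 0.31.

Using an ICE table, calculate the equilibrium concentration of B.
[B] = 0.714 M

ICE: [A] = 2.0 − x, [B] = 2x.
Kc = (2x)²/(2.0 − x) = 0.31 ⇒ 4x² + 0.31x − 0.62 = 0.
x = (−0.31 + √(0.31² + 4·4·0.62))/(2·4) = (−0.31 + √10.016)/8 = 0.35685.
[B] = 2x = 0.714 M.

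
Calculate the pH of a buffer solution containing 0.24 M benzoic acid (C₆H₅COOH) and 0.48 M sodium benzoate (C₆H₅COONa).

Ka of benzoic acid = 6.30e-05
pH = 4.50

pKa = -log(6.30e-05) = 4.20. pH = pKa + log([A⁻]/[HA]) = 4.20 + log(0.48/0.24)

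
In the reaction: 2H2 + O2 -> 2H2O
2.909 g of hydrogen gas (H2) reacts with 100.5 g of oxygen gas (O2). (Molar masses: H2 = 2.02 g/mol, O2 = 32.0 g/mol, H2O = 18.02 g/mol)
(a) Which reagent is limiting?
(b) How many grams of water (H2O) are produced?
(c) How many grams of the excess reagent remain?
(a) H2, (b) 25.95 g, (c) 77.46 g

Moles of H2 = 2.909 g ÷ 2.02 g/mol = 1.4401 mol
Moles of O2 = 100.5 g ÷ 32.0 g/mol = 3.14062 mol
Moles ÷ coefficient: H2: 1.4401/2 = 0.72, O2: 3.14062/1 = 3.141
(a) H2 has the smaller value, so H2 is the limiting reagent.
(b) Moles of H2O = 1.4401 mol H2 × (2/2) = 1.4401 mol; mass = 1.4401 mol × 18.02 g/mol = 25.95 g
(c) O2 consumed = 1.4401 × (1/2) = 0.72005 mol; remaining = 3.14062 − 0.72005 = 2.42058 mol; mass = 2.42058 mol × 32.0 g/mol = 77.46 g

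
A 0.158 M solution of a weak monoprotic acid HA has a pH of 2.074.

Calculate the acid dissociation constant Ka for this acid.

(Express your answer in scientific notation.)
K_a = 4.76e-04

[H⁺] = 10^(−pH) = 10^(−2.074) = 8.433e-03 M. For HA ⇌ H⁺ + A⁻, Ka = x²/(C − x) = (8.433e-03)²/(0.158 − 8.433e-03) = 4.76e-04.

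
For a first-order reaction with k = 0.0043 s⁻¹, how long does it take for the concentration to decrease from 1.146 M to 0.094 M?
581.57 s

From ln[A] = ln[A]₀ - k·t: t = ln([A]₀/[A])/k = ln(1.146/0.094)/0.0043 = ln(12.1915)/0.0043 = 2.5007/0.0043 = 581.57 s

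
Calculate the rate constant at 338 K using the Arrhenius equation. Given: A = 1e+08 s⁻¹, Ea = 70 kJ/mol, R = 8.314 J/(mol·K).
1.52e-03 s⁻¹

k = A·exp(-Ea/(R·T)) = 1e+08·exp(-70000/(8.314·338)) = 1e+08·exp(-24.9099) = 1e+08·1.5198e-11 = 1.52e-03 s⁻¹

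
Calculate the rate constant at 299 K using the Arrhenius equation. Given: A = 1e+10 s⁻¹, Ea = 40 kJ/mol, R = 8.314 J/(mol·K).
1.03e+03 s⁻¹

k = A·exp(-Ea/(R·T)) = 1e+10·exp(-40000/(8.314·299)) = 1e+10·exp(-16.0908) = 1e+10·1.0276e-07 = 1.03e+03 s⁻¹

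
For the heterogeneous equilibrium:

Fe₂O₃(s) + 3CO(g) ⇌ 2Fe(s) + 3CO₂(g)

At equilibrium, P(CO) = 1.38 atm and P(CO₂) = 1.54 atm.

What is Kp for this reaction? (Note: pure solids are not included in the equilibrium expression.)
K_p = 1.390

Solids (Fe₂O₃, Fe) are excluded.
Kp = P(CO₂)³/P(CO)³ = (1.54)³/(1.38)³ = 3.652/2.628 = 1.390.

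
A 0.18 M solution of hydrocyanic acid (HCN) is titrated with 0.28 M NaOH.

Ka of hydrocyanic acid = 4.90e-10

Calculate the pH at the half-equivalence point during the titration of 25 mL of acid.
pH = pKa = 9.31

At the half-equivalence point, [HA] = [A⁻], so by Henderson–Hasselbalch pH = pKa + log(1) = pKa.
pKa = −log(4.90e-10) = 9.31.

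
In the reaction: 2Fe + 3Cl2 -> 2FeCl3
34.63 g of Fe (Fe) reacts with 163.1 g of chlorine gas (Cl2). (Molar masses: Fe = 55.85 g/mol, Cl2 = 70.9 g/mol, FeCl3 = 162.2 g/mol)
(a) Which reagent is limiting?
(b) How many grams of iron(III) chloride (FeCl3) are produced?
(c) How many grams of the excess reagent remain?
(a) Fe, (b) 100.6 g, (c) 97.16 g

Moles of Fe = 34.63 g ÷ 55.85 g/mol = 0.620054 mol
Moles of Cl2 = 163.1 g ÷ 70.9 g/mol = 2.30042 mol
Moles ÷ coefficient: Fe: 0.620054/2 = 0.31, Cl2: 2.30042/3 = 0.7668
(a) Fe has the smaller value, so Fe is the limiting reagent.
(b) Moles of FeCl3 = 0.620054 mol Fe × (2/2) = 0.620054 mol; mass = 0.620054 mol × 162.2 g/mol = 100.6 g
(c) Cl2 consumed = 0.620054 × (3/2) = 0.930081 mol; remaining = 2.30042 − 0.930081 = 1.37034 mol; mass = 1.37034 mol × 70.9 g/mol = 97.16 g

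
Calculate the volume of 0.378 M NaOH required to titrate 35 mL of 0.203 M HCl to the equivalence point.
V_{base} = 18.8 mL

At equivalence: moles acid = moles base.
moles HCl = 0.203 M × 0.035 L = 0.007105 mol
V_NaOH = 0.007105 mol ÷ 0.378 M = 0.0188 L = 18.8 mL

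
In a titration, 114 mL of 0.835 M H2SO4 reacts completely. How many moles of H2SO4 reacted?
Moles = Molarity × Volume (L)
Moles = 0.835 M × 0.114 L = 0.09519 mol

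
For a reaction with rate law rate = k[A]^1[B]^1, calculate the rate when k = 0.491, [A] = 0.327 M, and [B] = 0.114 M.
0.0183 M/s

rate = k·[A]^1·[B]^1 = 0.491·(0.327)^1·(0.114)^1 = 0.491·0.327·0.114 = 0.0183 M/s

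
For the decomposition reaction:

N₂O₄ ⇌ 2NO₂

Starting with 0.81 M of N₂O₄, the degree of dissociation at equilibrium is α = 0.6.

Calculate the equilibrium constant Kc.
K_c = 2.9160

x = α·[A]₀ = 0.6 × 0.81 = 0.486 M dissociated.
At eq: [N₂O₄] = 0.81 − 0.486 = 0.324 M; [NO₂] = 2x = 0.972 M.
Kc = [NO₂]²/[N₂O₄] = (0.972)²/0.324 = 2.916.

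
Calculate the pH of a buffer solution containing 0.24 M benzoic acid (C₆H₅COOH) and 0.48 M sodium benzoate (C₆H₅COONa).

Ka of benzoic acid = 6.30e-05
pH = 4.50

pKa = -log(6.30e-05) = 4.20. pH = pKa + log([A⁻]/[HA]) = 4.20 + log(0.48/0.24)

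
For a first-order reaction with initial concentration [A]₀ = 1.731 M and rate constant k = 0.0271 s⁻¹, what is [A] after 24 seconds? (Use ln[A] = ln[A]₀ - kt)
0.9033 M

ln[A] = ln[A]₀ - k·t = ln(1.731) - (0.0271)·(24) = 0.5487 - 0.6504 = -0.1017
[A] = e^(-0.1017) = 0.9033 M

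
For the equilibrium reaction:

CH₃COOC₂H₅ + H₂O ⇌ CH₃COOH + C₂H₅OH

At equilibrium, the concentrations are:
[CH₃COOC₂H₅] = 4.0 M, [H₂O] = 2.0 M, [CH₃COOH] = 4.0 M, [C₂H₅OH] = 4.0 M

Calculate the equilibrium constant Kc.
K_c = 2.0000

Kc = ([CH₃COOH] × [C₂H₅OH]) / ([CH₃COOC₂H₅] × [H₂O])
   = ((4.0)·(4.0)) / ((4.0)·(2.0))
   = 16 / 8 = 2.0000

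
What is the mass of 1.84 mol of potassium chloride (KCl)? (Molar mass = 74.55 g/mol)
Mass = 1.84 mol × 74.55 g/mol = 137.2 g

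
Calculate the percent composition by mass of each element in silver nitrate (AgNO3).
Ag: 63.50%, N: 8.25%, O: 28.26%

Molar mass of AgNO3 = 169.88 g/mol
% Ag = (1 × 107.87) / 169.88 × 100% = 107.87 / 169.88 × 100% = 63.50%
% N = (1 × 14.01) / 169.88 × 100% = 14.01 / 169.88 × 100% = 8.25%
% O = (3 × 16.0) / 169.88 × 100% = 48 / 169.88 × 100% = 28.26%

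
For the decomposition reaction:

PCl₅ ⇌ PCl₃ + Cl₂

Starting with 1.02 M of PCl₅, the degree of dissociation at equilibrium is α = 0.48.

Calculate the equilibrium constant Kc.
K_c = 0.4519

x = α·[A]₀ = 0.48 × 1.02 = 0.4896 M dissociated.
At eq: [PCl₅] = 1.02 − 0.4896 = 0.5304 M; [PCl₃] = [Cl₂] = x = 0.4896 M.
Kc = [PCl₃][Cl₂]/[PCl₅] = (0.4896)²/0.5304 = 0.4519.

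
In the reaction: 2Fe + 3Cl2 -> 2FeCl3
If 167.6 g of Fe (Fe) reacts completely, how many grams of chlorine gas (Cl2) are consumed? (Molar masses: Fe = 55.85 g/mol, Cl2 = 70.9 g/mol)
Moles of Fe = 167.6 g ÷ 55.85 g/mol = 3.0009 mol
Mole ratio: 3 mol Cl2 / 2 mol Fe
Moles of Cl2 = 3.0009 × (3/2) = 4.50134 mol
Mass of Cl2 = 4.50134 mol × 70.9 g/mol = 319.1 g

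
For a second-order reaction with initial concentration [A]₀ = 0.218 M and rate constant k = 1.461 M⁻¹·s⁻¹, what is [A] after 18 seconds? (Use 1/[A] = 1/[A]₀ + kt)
0.0324 M

1/[A] = 1/[A]₀ + k·t = 1/0.218 + (1.461)·(18) = 4.5872 + 26.2980 = 30.8852
[A] = 1/30.8852 = 0.0324 M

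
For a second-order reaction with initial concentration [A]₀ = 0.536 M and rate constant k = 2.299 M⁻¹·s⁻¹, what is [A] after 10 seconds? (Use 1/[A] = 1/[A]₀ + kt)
0.0402 M

1/[A] = 1/[A]₀ + k·t = 1/0.536 + (2.299)·(10) = 1.8657 + 22.9900 = 24.8557
[A] = 1/24.8557 = 0.0402 M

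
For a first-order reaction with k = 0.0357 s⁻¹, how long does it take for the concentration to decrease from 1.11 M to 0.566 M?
18.87 s

From ln[A] = ln[A]₀ - k·t: t = ln([A]₀/[A])/k = ln(1.11/0.566)/0.0357 = ln(1.9611)/0.0357 = 0.6735/0.0357 = 18.87 s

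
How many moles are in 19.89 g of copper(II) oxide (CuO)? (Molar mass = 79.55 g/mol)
Moles = 19.89 g ÷ 79.55 g/mol = 0.25 mol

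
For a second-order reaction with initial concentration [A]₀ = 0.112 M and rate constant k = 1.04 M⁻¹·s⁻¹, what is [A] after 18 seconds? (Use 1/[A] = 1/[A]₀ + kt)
0.0362 M

1/[A] = 1/[A]₀ + k·t = 1/0.112 + (1.04)·(18) = 8.9286 + 18.7200 = 27.6486
[A] = 1/27.6486 = 0.0362 M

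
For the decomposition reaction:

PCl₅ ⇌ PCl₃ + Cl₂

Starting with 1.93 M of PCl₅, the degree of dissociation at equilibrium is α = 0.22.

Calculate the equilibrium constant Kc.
K_c = 0.1198

x = α·[A]₀ = 0.22 × 1.93 = 0.4246 M dissociated.
At eq: [PCl₅] = 1.93 − 0.4246 = 1.505 M; [PCl₃] = [Cl₂] = x = 0.4246 M.
Kc = [PCl₃][Cl₂]/[PCl₅] = (0.4246)²/1.505 = 0.1198.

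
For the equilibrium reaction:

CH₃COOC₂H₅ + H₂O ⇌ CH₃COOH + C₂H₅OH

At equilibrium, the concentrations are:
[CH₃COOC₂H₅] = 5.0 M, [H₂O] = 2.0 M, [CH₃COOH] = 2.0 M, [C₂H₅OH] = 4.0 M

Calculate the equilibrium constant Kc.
K_c = 0.8000

Kc = ([CH₃COOH] × [C₂H₅OH]) / ([CH₃COOC₂H₅] × [H₂O])
   = ((2.0)·(4.0)) / ((5.0)·(2.0))
   = 8 / 10 = 0.8000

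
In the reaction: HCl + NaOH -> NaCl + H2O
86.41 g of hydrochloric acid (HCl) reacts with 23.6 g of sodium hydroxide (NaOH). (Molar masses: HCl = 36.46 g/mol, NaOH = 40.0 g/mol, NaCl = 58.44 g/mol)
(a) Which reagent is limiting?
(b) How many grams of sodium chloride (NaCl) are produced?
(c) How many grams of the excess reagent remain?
(a) NaOH, (b) 34.48 g, (c) 64.9 g

Moles of HCl = 86.41 g ÷ 36.46 g/mol = 2.36999 mol
Moles of NaOH = 23.6 g ÷ 40.0 g/mol = 0.59 mol
Moles ÷ coefficient: HCl: 2.36999/1 = 2.37, NaOH: 0.59/1 = 0.59
(a) NaOH has the smaller value, so NaOH is the limiting reagent.
(b) Moles of NaCl = 0.59 mol NaOH × (1/1) = 0.59 mol; mass = 0.59 mol × 58.44 g/mol = 34.48 g
(c) HCl consumed = 0.59 × (1/1) = 0.59 mol; remaining = 2.36999 − 0.59 = 1.77999 mol; mass = 1.77999 mol × 36.46 g/mol = 64.9 g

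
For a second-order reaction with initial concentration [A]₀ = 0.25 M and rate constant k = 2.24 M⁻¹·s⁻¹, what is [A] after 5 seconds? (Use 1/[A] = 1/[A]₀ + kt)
0.0658 M

1/[A] = 1/[A]₀ + k·t = 1/0.25 + (2.24)·(5) = 4.0000 + 11.2000 = 15.2000
[A] = 1/15.2000 = 0.0658 M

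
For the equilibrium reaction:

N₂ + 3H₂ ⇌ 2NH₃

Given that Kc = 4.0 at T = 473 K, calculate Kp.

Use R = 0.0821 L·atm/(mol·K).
K_p = 0.0027

Δn = (moles gaseous products) − (moles gaseous reactants) = -2
T = 473 K; RT = 0.0821 × 473 = 38.8333
Kp = Kc·(RT)^Δn = 4.0 × (38.8333)^-2 = 4.0 × 0.000663119 = 0.0027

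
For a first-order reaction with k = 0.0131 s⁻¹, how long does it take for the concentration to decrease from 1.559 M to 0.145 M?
181.30 s

From ln[A] = ln[A]₀ - k·t: t = ln([A]₀/[A])/k = ln(1.559/0.145)/0.0131 = ln(10.7517)/0.0131 = 2.3751/0.0131 = 181.30 s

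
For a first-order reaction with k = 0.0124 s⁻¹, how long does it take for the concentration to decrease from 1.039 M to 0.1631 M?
149.33 s

From ln[A] = ln[A]₀ - k·t: t = ln([A]₀/[A])/k = ln(1.039/0.1631)/0.0124 = ln(6.3703)/0.0124 = 1.8517/0.0124 = 149.33 s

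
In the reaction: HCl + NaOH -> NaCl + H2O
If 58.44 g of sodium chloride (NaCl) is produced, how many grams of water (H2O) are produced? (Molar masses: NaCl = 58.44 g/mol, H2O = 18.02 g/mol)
Moles of NaCl = 58.44 g ÷ 58.44 g/mol = 1 mol
Mole ratio: 1 mol H2O / 1 mol NaCl
Moles of H2O = 1 × (1/1) = 1 mol
Mass of H2O = 1 mol × 18.02 g/mol = 18.02 g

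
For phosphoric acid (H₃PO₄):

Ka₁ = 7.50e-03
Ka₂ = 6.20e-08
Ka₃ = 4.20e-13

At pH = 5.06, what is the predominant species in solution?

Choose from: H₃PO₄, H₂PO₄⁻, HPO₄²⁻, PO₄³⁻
H₂PO₄⁻

pKa1 = 2.12, pKa2 = 7.21, pKa3 = 12.38. Each pKa is the crossover between adjacent species; pH = 5.06 lies in the region where H₂PO₄⁻ predominates.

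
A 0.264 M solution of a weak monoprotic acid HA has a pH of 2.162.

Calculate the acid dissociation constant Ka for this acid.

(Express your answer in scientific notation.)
K_a = 1.84e-04

[H⁺] = 10^(−pH) = 10^(−2.162) = 6.887e-03 M. For HA ⇌ H⁺ + A⁻, Ka = x²/(C − x) = (6.887e-03)²/(0.264 − 6.887e-03) = 1.84e-04.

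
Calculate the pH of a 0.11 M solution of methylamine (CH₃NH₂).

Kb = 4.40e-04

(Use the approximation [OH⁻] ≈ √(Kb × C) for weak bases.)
pH = 11.84

[OH⁻] = √(Kb × C) = √(4.40e-04 × 0.11) = 6.9570e-03. pOH = 2.16, pH = 14 - pOH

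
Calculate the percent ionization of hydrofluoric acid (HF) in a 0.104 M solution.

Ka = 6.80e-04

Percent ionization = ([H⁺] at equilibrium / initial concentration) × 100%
Percent ionization = 7.77%

Let x = [H⁺]. Ka = x²/(C - x) ⇒ x² + (6.80e-04)x - (6.80e-04)(0.104) = 0. x = 8.0764e-03. Percent = (8.0764e-03/0.104) × 100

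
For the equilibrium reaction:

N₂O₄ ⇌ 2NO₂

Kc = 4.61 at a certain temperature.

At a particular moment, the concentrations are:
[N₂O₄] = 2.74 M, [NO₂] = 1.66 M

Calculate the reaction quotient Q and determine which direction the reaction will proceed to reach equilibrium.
Q = 1.006, Q < K, reaction proceeds forward (toward products)

Q = ([NO₂]^2) / ([N₂O₄])
  = ((1.66)^2) / ((2.74)) = 2.7556/2.74 = 1.006
Since Q = 1.006 < Kc = 4.61, the reaction proceeds forward (toward products) to reach equilibrium.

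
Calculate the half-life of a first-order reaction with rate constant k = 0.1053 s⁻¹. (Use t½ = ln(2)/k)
6.58 s

t½ = ln(2)/k = 0.6931/0.1053 = 6.58 s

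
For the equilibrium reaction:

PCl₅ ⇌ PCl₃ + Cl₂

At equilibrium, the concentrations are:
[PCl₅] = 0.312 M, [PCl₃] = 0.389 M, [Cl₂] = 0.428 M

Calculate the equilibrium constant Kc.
K_c = 0.5336

Kc = ([PCl₃] × [Cl₂]) / ([PCl₅])
   = ((0.389)·(0.428)) / ((0.312))
   = 0.16649 / 0.312 = 0.5336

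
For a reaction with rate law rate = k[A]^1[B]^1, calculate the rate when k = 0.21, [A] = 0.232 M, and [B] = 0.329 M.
0.01603 M/s

rate = k·[A]^1·[B]^1 = 0.21·(0.232)^1·(0.329)^1 = 0.21·0.232·0.329 = 0.01603 M/s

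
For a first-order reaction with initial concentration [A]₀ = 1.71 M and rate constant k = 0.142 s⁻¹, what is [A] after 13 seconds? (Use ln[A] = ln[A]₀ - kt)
0.2700 M

ln[A] = ln[A]₀ - k·t = ln(1.71) - (0.142)·(13) = 0.5365 - 1.8460 = -1.3095
[A] = e^(-1.3095) = 0.2700 M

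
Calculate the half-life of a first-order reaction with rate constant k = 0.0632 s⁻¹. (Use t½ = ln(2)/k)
10.97 s

t½ = ln(2)/k = 0.6931/0.0632 = 10.97 s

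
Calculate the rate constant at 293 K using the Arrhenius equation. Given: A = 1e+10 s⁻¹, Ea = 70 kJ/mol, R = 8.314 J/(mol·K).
3.31e-03 s⁻¹

k = A·exp(-Ea/(R·T)) = 1e+10·exp(-70000/(8.314·293)) = 1e+10·exp(-28.7356) = 1e+10·3.3135e-13 = 3.31e-03 s⁻¹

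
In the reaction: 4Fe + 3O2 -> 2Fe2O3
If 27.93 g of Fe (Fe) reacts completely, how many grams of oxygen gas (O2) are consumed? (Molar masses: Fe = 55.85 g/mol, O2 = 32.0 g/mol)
Moles of Fe = 27.93 g ÷ 55.85 g/mol = 0.50009 mol
Mole ratio: 3 mol O2 / 4 mol Fe
Moles of O2 = 0.50009 × (3/4) = 0.375067 mol
Mass of O2 = 0.375067 mol × 32.0 g/mol = 12 g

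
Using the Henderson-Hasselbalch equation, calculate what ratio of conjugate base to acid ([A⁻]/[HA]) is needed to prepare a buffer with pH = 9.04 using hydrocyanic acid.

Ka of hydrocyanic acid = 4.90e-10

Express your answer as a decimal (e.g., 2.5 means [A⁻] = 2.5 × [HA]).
[A⁻]/[HA] = 0.537

pKa = −log(4.90e-10) = 9.3098. pH = pKa + log([A⁻]/[HA]). 9.04 = 9.3098 + log(ratio). log(ratio) = 9.04 − 9.3098 = -0.2698. ratio = 10^(-0.2698) = 0.537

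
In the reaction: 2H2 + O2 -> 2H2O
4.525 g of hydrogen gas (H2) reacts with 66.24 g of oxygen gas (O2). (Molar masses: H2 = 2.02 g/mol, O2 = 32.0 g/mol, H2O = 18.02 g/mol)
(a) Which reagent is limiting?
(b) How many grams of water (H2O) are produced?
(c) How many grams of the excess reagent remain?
(a) H2, (b) 40.37 g, (c) 30.4 g

Moles of H2 = 4.525 g ÷ 2.02 g/mol = 2.2401 mol
Moles of O2 = 66.24 g ÷ 32.0 g/mol = 2.07 mol
Moles ÷ coefficient: H2: 2.2401/2 = 1.12, O2: 2.07/1 = 2.07
(a) H2 has the smaller value, so H2 is the limiting reagent.
(b) Moles of H2O = 2.2401 mol H2 × (2/2) = 2.2401 mol; mass = 2.2401 mol × 18.02 g/mol = 40.37 g
(c) O2 consumed = 2.2401 × (1/2) = 1.12005 mol; remaining = 2.07 − 1.12005 = 0.94995 mol; mass = 0.94995 mol × 32.0 g/mol = 30.4 g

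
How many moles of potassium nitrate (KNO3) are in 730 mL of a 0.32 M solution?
Moles = Molarity × Volume (L)
Moles = 0.32 M × 0.73 L = 0.2336 mol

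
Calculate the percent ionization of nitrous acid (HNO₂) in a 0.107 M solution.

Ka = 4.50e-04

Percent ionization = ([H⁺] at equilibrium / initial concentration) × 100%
Percent ionization = 6.28%

Let x = [H⁺]. Ka = x²/(C - x) ⇒ x² + (4.50e-04)x - (4.50e-04)(0.107) = 0. x = 6.7177e-03. Percent = (6.7177e-03/0.107) × 100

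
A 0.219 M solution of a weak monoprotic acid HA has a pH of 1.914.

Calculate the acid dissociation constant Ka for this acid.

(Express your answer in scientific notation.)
K_a = 7.19e-04

[H⁺] = 10^(−pH) = 10^(−1.914) = 1.219e-02 M. For HA ⇌ H⁺ + A⁻, Ka = x²/(C − x) = (1.219e-02)²/(0.219 − 1.219e-02) = 7.19e-04.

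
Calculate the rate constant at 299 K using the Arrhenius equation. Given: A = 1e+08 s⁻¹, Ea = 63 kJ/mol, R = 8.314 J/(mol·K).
9.85e-04 s⁻¹

k = A·exp(-Ea/(R·T)) = 1e+08·exp(-63000/(8.314·299)) = 1e+08·exp(-25.3431) = 1e+08·9.8547e-12 = 9.85e-04 s⁻¹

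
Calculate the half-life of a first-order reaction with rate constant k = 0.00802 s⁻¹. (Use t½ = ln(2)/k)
86.43 s

t½ = ln(2)/k = 0.6931/0.00802 = 86.43 s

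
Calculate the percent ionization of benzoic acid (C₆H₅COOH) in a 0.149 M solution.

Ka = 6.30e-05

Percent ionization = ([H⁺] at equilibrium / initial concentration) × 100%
Percent ionization = 2.04%

Let x = [H⁺]. Ka = x²/(C - x) ⇒ x² + (6.30e-05)x - (6.30e-05)(0.149) = 0. x = 3.0325e-03. Percent = (3.0325e-03/0.149) × 100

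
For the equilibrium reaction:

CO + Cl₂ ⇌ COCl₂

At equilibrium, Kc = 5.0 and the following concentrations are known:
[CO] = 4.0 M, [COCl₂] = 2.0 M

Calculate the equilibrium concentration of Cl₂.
[Cl₂] = 0.1000 M

Kc = ([COCl₂]) / ([CO] × [Cl₂]) = 5.0
[Cl₂]^1 = (product terms)/(Kc · other reactant terms) = 2 / (5.0 · 4) = 0.1
[Cl₂] = 0.1000 M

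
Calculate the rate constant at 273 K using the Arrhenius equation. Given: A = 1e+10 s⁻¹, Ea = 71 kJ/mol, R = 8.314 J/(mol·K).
2.60e-04 s⁻¹

k = A·exp(-Ea/(R·T)) = 1e+10·exp(-71000/(8.314·273)) = 1e+10·exp(-31.2814) = 1e+10·2.5982e-14 = 2.60e-04 s⁻¹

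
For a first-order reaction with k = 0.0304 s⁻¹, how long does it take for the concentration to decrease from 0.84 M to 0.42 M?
22.80 s

From ln[A] = ln[A]₀ - k·t: t = ln([A]₀/[A])/k = ln(0.84/0.42)/0.0304 = ln(2.0000)/0.0304 = 0.6931/0.0304 = 22.80 s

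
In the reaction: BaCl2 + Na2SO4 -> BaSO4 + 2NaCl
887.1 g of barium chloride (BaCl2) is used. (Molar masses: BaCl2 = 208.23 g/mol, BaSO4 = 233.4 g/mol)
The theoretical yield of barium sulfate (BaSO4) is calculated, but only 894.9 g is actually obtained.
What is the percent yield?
Moles of BaCl2 = 887.1 g ÷ 208.23 g/mol = 4.26019 mol
Mole ratio: 1 mol BaSO4 / 1 mol BaCl2
Moles of BaSO4 = 4.26019 × (1/1) = 4.26019 mol
Theoretical yield = 4.26019 mol × 233.4 g/mol = 994.33 g
Actual yield = 894.9 g
Percent yield = (894.9 / 994.33) × 100% = 90.0%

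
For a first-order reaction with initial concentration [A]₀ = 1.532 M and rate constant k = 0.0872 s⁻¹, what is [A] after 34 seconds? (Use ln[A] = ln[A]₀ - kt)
0.0790 M

ln[A] = ln[A]₀ - k·t = ln(1.532) - (0.0872)·(34) = 0.4266 - 2.9648 = -2.5382
[A] = e^(-2.5382) = 0.0790 M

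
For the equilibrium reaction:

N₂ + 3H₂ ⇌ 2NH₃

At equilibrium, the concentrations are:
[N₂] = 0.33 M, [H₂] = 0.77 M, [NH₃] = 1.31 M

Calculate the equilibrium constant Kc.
K_c = 11.3909

Kc = ([NH₃]^2) / ([N₂] × [H₂]^3)
   = ((1.31)^2) / ((0.33)·(0.77)^3)
   = 1.7161 / 0.15066 = 11.3909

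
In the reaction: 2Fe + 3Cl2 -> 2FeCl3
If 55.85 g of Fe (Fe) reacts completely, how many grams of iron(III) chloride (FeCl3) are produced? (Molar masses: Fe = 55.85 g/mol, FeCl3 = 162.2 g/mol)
Moles of Fe = 55.85 g ÷ 55.85 g/mol = 1 mol
Mole ratio: 2 mol FeCl3 / 2 mol Fe
Moles of FeCl3 = 1 × (2/2) = 1 mol
Mass of FeCl3 = 1 mol × 162.2 g/mol = 162.2 g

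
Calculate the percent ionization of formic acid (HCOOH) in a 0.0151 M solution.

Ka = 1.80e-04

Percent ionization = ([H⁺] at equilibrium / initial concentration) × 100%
Percent ionization = 10.3%

Let x = [H⁺]. Ka = x²/(C - x) ⇒ x² + (1.80e-04)x - (1.80e-04)(0.0151) = 0. x = 1.5611e-03. Percent = (1.5611e-03/0.0151) × 100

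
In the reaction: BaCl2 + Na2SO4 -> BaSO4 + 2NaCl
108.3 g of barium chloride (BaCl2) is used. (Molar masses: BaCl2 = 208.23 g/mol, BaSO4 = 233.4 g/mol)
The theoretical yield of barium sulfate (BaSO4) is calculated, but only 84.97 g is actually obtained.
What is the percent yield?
Moles of BaCl2 = 108.3 g ÷ 208.23 g/mol = 0.520098 mol
Mole ratio: 1 mol BaSO4 / 1 mol BaCl2
Moles of BaSO4 = 0.520098 × (1/1) = 0.520098 mol
Theoretical yield = 0.520098 mol × 233.4 g/mol = 121.39 g
Actual yield = 84.97 g
Percent yield = (84.97 / 121.39) × 100% = 70.0%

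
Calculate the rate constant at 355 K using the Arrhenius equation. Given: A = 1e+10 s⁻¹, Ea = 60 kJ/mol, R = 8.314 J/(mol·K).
1.48e+01 s⁻¹

k = A·exp(-Ea/(R·T)) = 1e+10·exp(-60000/(8.314·355)) = 1e+10·exp(-20.3289) = 1e+10·1.4835e-09 = 1.48e+01 s⁻¹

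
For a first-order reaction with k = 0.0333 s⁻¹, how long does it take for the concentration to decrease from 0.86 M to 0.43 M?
20.82 s

From ln[A] = ln[A]₀ - k·t: t = ln([A]₀/[A])/k = ln(0.86/0.43)/0.0333 = ln(2.0000)/0.0333 = 0.6931/0.0333 = 20.82 s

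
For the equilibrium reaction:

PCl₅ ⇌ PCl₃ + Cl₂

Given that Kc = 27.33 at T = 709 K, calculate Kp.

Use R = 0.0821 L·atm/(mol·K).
K_p = 1.59e+03

Δn = (moles gaseous products) − (moles gaseous reactants) = 1
T = 709 K; RT = 0.0821 × 709 = 58.2089
Kp = Kc·(RT)^Δn = 27.33 × (58.2089)^1 = 27.33 × 58.2089 = 1.59e+03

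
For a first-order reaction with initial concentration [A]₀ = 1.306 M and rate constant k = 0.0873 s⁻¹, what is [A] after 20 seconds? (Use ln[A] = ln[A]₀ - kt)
0.2279 M

ln[A] = ln[A]₀ - k·t = ln(1.306) - (0.0873)·(20) = 0.2670 - 1.7460 = -1.4790
[A] = e^(-1.4790) = 0.2279 M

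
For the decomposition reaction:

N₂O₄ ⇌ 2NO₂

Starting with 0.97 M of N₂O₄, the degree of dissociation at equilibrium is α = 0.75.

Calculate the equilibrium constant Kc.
K_c = 8.7300

x = α·[A]₀ = 0.75 × 0.97 = 0.7275 M dissociated.
At eq: [N₂O₄] = 0.97 − 0.7275 = 0.2425 M; [NO₂] = 2x = 1.455 M.
Kc = [NO₂]²/[N₂O₄] = (1.455)²/0.2425 = 8.73.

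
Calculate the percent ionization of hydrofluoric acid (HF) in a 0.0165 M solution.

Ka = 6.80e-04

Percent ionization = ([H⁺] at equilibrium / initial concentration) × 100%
Percent ionization = 18.3%

Let x = [H⁺]. Ka = x²/(C - x) ⇒ x² + (6.80e-04)x - (6.80e-04)(0.0165) = 0. x = 3.0268e-03. Percent = (3.0268e-03/0.0165) × 100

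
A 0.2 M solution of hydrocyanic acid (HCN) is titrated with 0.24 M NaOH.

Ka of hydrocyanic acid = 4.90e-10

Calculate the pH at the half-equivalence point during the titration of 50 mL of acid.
pH = pKa = 9.31

At the half-equivalence point, [HA] = [A⁻], so by Henderson–Hasselbalch pH = pKa + log(1) = pKa.
pKa = −log(4.90e-10) = 9.31.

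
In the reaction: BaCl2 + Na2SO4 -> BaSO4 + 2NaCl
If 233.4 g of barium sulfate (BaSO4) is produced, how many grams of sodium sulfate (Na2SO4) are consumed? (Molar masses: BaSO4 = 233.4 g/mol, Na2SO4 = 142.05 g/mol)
Moles of BaSO4 = 233.4 g ÷ 233.4 g/mol = 1 mol
Mole ratio: 1 mol Na2SO4 / 1 mol BaSO4
Moles of Na2SO4 = 1 × (1/1) = 1 mol
Mass of Na2SO4 = 1 mol × 142.05 g/mol = 142.1 g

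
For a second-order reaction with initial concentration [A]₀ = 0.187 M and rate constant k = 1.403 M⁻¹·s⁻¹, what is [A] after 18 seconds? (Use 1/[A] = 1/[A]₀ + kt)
0.0327 M

1/[A] = 1/[A]₀ + k·t = 1/0.187 + (1.403)·(18) = 5.3476 + 25.2540 = 30.6016
[A] = 1/30.6016 = 0.0327 M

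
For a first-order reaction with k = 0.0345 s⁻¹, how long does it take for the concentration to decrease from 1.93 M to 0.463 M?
41.38 s

From ln[A] = ln[A]₀ - k·t: t = ln([A]₀/[A])/k = ln(1.93/0.463)/0.0345 = ln(4.1685)/0.0345 = 1.4275/0.0345 = 41.38 s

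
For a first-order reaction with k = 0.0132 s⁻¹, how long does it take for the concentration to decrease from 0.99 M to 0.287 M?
93.80 s

From ln[A] = ln[A]₀ - k·t: t = ln([A]₀/[A])/k = ln(0.99/0.287)/0.0132 = ln(3.4495)/0.0132 = 1.2382/0.0132 = 93.80 s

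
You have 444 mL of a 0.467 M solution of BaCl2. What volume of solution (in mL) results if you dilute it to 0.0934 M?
Using M₁V₁ = M₂V₂:
0.467 × 444 = 0.0934 × V₂
V₂ = (0.467 × 444) / 0.0934 = 2220 mL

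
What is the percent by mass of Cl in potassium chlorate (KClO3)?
Mass of Cl in formula = 35.45 × 1 = 35.45 g/mol
Molar mass = 122.55 g/mol
% Cl = (35.45/122.55) × 100% = 28.93%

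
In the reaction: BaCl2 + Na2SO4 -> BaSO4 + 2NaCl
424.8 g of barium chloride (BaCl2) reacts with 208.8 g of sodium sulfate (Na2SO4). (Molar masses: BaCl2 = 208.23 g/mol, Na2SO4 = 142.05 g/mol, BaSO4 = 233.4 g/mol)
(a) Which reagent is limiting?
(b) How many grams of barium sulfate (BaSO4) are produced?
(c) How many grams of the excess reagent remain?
(a) Na2SO4, (b) 343.1 g, (c) 118.7 g

Moles of BaCl2 = 424.8 g ÷ 208.23 g/mol = 2.04005 mol
Moles of Na2SO4 = 208.8 g ÷ 142.05 g/mol = 1.4699 mol
Moles ÷ coefficient: BaCl2: 2.04005/1 = 2.04, Na2SO4: 1.4699/1 = 1.47
(a) Na2SO4 has the smaller value, so Na2SO4 is the limiting reagent.
(b) Moles of BaSO4 = 1.4699 mol Na2SO4 × (1/1) = 1.4699 mol; mass = 1.4699 mol × 233.4 g/mol = 343.1 g
(c) BaCl2 consumed = 1.4699 × (1/1) = 1.4699 mol; remaining = 2.04005 − 1.4699 = 0.570147 mol; mass = 0.570147 mol × 208.23 g/mol = 118.7 g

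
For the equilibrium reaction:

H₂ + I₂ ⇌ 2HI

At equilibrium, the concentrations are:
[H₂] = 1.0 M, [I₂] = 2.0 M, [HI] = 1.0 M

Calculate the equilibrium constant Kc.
K_c = 0.5000

Kc = ([HI]^2) / ([H₂] × [I₂])
   = ((1.0)^2) / ((1.0)·(2.0))
   = 1 / 2 = 0.5000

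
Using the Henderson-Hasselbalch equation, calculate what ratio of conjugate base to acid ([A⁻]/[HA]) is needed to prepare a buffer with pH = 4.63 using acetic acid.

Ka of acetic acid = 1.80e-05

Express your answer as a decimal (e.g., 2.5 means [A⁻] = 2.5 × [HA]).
[A⁻]/[HA] = 0.768

pKa = −log(1.80e-05) = 4.7447. pH = pKa + log([A⁻]/[HA]). 4.63 = 4.7447 + log(ratio). log(ratio) = 4.63 − 4.7447 = -0.1147. ratio = 10^(-0.1147) = 0.768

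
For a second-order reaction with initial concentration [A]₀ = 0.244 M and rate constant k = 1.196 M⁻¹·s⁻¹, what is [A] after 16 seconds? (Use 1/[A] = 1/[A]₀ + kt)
0.0430 M

1/[A] = 1/[A]₀ + k·t = 1/0.244 + (1.196)·(16) = 4.0984 + 19.1360 = 23.2344
[A] = 1/23.2344 = 0.0430 M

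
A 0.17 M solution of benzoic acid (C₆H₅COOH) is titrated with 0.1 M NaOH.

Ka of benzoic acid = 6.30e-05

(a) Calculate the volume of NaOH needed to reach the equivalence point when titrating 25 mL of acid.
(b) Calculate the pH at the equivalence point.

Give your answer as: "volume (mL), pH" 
V = 42.5 mL, pH = 8.50

(a) At equivalence: moles acid = moles base.
moles acid = 0.17 × 0.025 = 0.00425 mol; V_NaOH = 0.00425/0.1 = 0.0425 L = 42.5 mL.
(b) At equivalence, all acid → conjugate base A⁻ at [A⁻] = 0.00425/0.0675 = 0.06296 M.
Kb = Kw/Ka = 1.0e-14/6.30e-05 = 1.587e-10; [OH⁻] = √(Kb·[A⁻]) = 3.161e-06; pOH = 5.50; pH = 14 − pOH = 8.50.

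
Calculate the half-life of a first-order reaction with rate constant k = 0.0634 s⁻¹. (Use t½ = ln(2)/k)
10.93 s

t½ = ln(2)/k = 0.6931/0.0634 = 10.93 s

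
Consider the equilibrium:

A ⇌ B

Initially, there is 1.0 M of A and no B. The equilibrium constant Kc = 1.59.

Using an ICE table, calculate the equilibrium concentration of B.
[B] = 0.614 M

ICE: [A] = 1.0 − x, [B] = x.
Kc = x/(1.0 − x) = 1.59 ⇒ x = 1.59·1.0/(1 + 1.59) = 1.59/2.59 = 0.6139.
[B] = x = 0.614 M.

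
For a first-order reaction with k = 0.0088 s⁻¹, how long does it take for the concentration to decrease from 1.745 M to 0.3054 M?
198.06 s

From ln[A] = ln[A]₀ - k·t: t = ln([A]₀/[A])/k = ln(1.745/0.3054)/0.0088 = ln(5.7138)/0.0088 = 1.7429/0.0088 = 198.06 s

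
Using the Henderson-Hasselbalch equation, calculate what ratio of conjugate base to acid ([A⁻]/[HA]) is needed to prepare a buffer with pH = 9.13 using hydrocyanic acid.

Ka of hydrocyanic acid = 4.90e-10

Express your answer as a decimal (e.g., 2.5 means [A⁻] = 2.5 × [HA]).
[A⁻]/[HA] = 0.661

pKa = −log(4.90e-10) = 9.3098. pH = pKa + log([A⁻]/[HA]). 9.13 = 9.3098 + log(ratio). log(ratio) = 9.13 − 9.3098 = -0.1798. ratio = 10^(-0.1798) = 0.661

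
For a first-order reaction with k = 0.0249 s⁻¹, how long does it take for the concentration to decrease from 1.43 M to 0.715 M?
27.84 s

From ln[A] = ln[A]₀ - k·t: t = ln([A]₀/[A])/k = ln(1.43/0.715)/0.0249 = ln(2.0000)/0.0249 = 0.6931/0.0249 = 27.84 s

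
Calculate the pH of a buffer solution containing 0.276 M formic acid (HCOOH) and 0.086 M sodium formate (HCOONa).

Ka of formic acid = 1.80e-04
pH = 3.24

pKa = -log(1.80e-04) = 3.74. pH = pKa + log([A⁻]/[HA]) = 3.74 + log(0.086/0.276)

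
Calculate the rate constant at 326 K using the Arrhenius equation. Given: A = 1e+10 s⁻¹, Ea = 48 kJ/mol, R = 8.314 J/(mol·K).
2.04e+02 s⁻¹

k = A·exp(-Ea/(R·T)) = 1e+10·exp(-48000/(8.314·326)) = 1e+10·exp(-17.7098) = 1e+10·2.0358e-08 = 2.04e+02 s⁻¹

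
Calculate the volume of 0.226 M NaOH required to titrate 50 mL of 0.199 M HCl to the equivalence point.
V_{base} = 44.0 mL

At equivalence: moles acid = moles base.
moles HCl = 0.199 M × 0.05 L = 0.00995 mol
V_NaOH = 0.00995 mol ÷ 0.226 M = 0.04403 L = 44.0 mL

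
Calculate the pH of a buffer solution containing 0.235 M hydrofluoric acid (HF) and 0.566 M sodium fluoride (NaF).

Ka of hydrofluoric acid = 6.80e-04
pH = 3.55

pKa = -log(6.80e-04) = 3.17. pH = pKa + log([A⁻]/[HA]) = 3.17 + log(0.566/0.235)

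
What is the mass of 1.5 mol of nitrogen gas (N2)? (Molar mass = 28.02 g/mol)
Mass = 1.5 mol × 28.02 g/mol = 42.03 g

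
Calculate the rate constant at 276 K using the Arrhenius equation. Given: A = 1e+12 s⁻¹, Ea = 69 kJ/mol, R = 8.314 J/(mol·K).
8.73e-02 s⁻¹

k = A·exp(-Ea/(R·T)) = 1e+12·exp(-69000/(8.314·276)) = 1e+12·exp(-30.0698) = 1e+12·8.7271e-14 = 8.73e-02 s⁻¹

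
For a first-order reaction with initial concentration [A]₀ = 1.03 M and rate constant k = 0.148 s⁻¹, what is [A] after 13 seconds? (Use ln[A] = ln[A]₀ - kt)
0.1504 M

ln[A] = ln[A]₀ - k·t = ln(1.03) - (0.148)·(13) = 0.0296 - 1.9240 = -1.8944
[A] = e^(-1.8944) = 0.1504 M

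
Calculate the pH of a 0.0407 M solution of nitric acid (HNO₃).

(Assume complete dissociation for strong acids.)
pH = 1.39

[H⁺] = 0.0407 M for strong acid. pH = -log[H⁺] = -log(0.0407)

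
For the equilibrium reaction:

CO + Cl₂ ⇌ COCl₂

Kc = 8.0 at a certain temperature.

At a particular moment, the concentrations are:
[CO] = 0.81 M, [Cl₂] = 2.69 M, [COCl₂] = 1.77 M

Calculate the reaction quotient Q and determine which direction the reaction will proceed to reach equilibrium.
Q = 0.812, Q < K, reaction proceeds forward (toward products)

Q = ([COCl₂]) / ([CO] × [Cl₂])
  = ((1.77)) / ((0.81)·(2.69)) = 1.77/2.1789 = 0.8123
Since Q = 0.8123 < Kc = 8.0, the reaction proceeds forward (toward products) to reach equilibrium.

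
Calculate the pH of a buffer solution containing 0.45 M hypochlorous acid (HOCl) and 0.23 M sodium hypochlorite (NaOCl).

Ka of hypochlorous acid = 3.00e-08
pH = 7.23

pKa = -log(3.00e-08) = 7.52. pH = pKa + log([A⁻]/[HA]) = 7.52 + log(0.23/0.45)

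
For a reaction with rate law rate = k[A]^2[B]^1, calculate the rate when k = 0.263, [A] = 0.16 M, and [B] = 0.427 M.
0.002875 M/s

rate = k·[A]^2·[B]^1 = 0.263·(0.16)^2·(0.427)^1 = 0.263·0.0256·0.427 = 0.002875 M/s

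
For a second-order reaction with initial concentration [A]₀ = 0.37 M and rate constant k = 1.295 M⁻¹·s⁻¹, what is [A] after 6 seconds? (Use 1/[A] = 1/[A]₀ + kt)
0.0955 M

1/[A] = 1/[A]₀ + k·t = 1/0.37 + (1.295)·(6) = 2.7027 + 7.7700 = 10.4727
[A] = 1/10.4727 = 0.0955 M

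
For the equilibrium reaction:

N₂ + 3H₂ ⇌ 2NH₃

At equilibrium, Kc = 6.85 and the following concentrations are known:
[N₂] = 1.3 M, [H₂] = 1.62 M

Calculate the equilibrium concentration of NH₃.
[NH₃] = 6.1530 M

Kc = ([NH₃]^2) / ([N₂] × [H₂]^3) = 6.85
[NH₃]^2 = Kc · (reactant terms)/(other product terms) = 6.85 · 5.527 / 1 = 37.86
[NH₃] = (37.86)^(1/2) = 6.1530 M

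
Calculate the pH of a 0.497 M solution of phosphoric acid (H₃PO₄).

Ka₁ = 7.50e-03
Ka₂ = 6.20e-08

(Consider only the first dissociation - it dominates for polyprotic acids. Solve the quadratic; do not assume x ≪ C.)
pH = 1.24

x² + Ka₁·x − Ka₁·C = 0 with Ka₁ = 7.50e-03, C = 0.497.
x = (−Ka₁ + √(Ka₁² + 4·Ka₁·C))/2 = 5.7418e-02 M, so pH = 1.24.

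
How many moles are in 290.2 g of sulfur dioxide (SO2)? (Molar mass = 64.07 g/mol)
Moles = 290.2 g ÷ 64.07 g/mol = 4.529 mol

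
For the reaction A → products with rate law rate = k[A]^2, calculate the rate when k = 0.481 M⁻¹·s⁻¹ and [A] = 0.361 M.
0.06268 M/s

rate = k·[A]^2 = 0.481·(0.361)^2 = 0.481·0.130321 = 0.06268 M/s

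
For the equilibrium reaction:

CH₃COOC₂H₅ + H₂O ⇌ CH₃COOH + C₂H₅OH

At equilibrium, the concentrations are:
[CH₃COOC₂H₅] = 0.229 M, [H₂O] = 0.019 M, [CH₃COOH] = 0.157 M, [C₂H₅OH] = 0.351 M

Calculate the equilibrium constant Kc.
K_c = 12.6654

Kc = ([CH₃COOH] × [C₂H₅OH]) / ([CH₃COOC₂H₅] × [H₂O])
   = ((0.157)·(0.351)) / ((0.229)·(0.019))
   = 0.055107 / 0.004351 = 12.6654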